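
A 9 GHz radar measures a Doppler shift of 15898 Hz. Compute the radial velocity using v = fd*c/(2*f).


v = 15898 * 3e8 / (2 * 9000000000.0) = 265.0 m/s

265.0 m/s


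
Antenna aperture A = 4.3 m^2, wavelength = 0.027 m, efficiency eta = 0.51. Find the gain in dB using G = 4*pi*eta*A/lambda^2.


G_linear = 4*pi*0.51*4.3/0.027^2 = 37802.54
G_dB = 10*log10(37802.54) = 45.8 dB

45.8 dB


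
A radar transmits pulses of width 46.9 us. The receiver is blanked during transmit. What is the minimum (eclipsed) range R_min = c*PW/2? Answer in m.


R_min = 3e8 * 46.9e-6 / 2 = 7035.0 m

7035.0 m


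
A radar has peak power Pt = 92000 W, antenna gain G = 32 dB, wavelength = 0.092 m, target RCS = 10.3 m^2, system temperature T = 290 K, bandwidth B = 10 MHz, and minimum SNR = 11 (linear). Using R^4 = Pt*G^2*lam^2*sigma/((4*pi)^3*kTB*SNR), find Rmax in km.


G_lin = 10^(32/10) = 1584.893192
R^4 = 92000 * 1584.893192^2 * 0.092^2 * 10.3 / ((4*pi)^3 * 1.38e-23 * 290 * 10000000.0 * 11)
R^4 = 2.30622e19 m^4
R_max = (2.30622e19)^(1/4) = 69298.7 m = 69.3 km

69.3 km


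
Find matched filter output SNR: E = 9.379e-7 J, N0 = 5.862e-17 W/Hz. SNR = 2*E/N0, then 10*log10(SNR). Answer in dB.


SNR_lin = 2 * 9.379e-7 / 5.862e-17 = 3.2e10
SNR_dB = 10*log10(3.2e10) = 105.1 dB

105.1 dB


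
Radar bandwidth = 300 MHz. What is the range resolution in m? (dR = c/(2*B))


dR = 3e8 / (2 * 300000000.0) = 0.5 m

0.5 m


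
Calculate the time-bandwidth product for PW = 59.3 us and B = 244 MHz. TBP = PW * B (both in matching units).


TBP = 59.3 * 244 = 14469.2

14469.2


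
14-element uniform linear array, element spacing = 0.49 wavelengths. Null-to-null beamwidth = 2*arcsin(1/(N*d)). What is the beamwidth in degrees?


1/(N*d) = 1/(14*0.49) = 0.145773
BW = 2*arcsin(0.145773) = 16.8 degrees

16.8 degrees


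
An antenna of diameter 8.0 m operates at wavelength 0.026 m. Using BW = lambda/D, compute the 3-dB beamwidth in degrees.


BW_rad = 0.026 / 8.0 = 0.00325
BW_deg = 0.19 degrees

0.19 degrees


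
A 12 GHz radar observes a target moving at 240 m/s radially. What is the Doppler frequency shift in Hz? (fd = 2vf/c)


fd = 2 * 240 * 12000000000.0 / 3e8 = 19200.0 Hz

19200.0 Hz


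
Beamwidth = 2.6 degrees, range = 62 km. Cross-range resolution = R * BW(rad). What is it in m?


BW_rad = 0.045378561
CR = 62000 * 0.045378561 = 2813.5 m

2813.5 m


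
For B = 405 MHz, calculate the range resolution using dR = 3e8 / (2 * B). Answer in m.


dR = 3e8 / (2 * 405000000.0) = 0.37 m

0.37 m


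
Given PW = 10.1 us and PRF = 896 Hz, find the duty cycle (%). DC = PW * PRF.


DC = 10.1e-6 * 896 * 100 = 0.9%

0.9%


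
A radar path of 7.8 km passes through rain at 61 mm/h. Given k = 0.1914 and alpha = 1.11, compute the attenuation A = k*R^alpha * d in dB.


gamma = 0.1914 * 61^1.11 = 18.350929 dB/km
A = 18.350929 * 7.8 = 143.14 dB

143.14 dB


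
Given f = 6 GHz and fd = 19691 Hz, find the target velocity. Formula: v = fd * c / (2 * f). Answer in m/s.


v = 19691 * 3e8 / (2 * 6000000000.0) = 492.3 m/s

492.3 m/s


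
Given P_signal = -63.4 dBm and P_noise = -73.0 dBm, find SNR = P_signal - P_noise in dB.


SNR = -63.4 - (-73.0) = 9.6 dB

9.6 dB


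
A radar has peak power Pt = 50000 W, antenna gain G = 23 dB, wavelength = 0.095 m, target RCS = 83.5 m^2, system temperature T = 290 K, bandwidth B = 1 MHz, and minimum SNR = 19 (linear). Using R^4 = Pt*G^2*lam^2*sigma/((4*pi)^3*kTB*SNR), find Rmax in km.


G_lin = 10^(23/10) = 199.526231
R^4 = 50000 * 199.526231^2 * 0.095^2 * 83.5 / ((4*pi)^3 * 1.38e-23 * 290 * 1000000.0 * 19)
R^4 = 9.94131e18 m^4
R_max = (9.94131e18)^(1/4) = 56151.4 m = 56.2 km

56.2 km


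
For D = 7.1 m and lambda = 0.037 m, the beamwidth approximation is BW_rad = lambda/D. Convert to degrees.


BW_rad = 0.037 / 7.1 = 0.005211
BW_deg = 0.3 degrees

0.3 degrees


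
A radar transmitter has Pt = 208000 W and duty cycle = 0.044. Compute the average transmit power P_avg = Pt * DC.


P_avg = 208000 * 0.044 = 9152.0 W

9152.0 W


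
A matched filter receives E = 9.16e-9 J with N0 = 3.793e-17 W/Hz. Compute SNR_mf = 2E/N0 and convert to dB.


SNR_lin = 2 * 9.16e-9 / 3.793e-17 = 4.83e8
SNR_dB = 10*log10(4.83e8) = 86.8 dB

86.8 dB


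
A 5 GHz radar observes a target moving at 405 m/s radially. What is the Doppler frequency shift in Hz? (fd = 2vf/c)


fd = 2 * 405 * 5000000000.0 / 3e8 = 13500.0 Hz

13500.0 Hz


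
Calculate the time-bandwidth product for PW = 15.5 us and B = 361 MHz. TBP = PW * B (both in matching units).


TBP = 15.5 * 361 = 5595.5

5595.5


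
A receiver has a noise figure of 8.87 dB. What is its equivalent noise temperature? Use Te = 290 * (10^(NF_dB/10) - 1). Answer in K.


NF_lin = 10^(8.87/10) = 7.709035
Te = 290 * (7.709035 - 1) = 1945.6 K

1945.6 K


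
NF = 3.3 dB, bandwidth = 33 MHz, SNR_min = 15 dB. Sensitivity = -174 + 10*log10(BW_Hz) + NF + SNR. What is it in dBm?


10*log10(33000000.0) = 75.19
S = -174 + 75.19 + 3.3 + 15 = -80.5 dBm

-80.5 dBm


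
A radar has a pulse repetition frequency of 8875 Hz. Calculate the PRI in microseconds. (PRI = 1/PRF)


PRI = 1/8875 = 0.0001126761 s = 112.7 us

112.7 us


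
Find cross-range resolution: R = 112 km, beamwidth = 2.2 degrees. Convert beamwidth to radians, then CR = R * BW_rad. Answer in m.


BW_rad = 0.038397244
CR = 112000 * 0.038397244 = 4300.5 m

4300.5 m


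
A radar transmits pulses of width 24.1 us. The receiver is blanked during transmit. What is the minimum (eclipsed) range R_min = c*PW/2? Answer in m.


R_min = 3e8 * 24.1e-6 / 2 = 3615.0 m

3615.0 m


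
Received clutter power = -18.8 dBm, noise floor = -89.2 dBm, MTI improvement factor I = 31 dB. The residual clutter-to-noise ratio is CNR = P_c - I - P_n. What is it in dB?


CNR = -18.8 - 31 - (-89.2) = 39.4 dB

39.4 dB


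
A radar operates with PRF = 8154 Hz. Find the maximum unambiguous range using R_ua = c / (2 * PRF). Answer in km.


R_ua = 3e8 / (2 * 8154) = 18395.9 m = 18.4 km

18.4 km


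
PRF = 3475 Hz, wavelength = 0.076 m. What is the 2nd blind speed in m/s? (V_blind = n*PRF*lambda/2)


V_blind = 2 * 3475 * 0.076 / 2 = 264.1 m/s

264.1 m/s


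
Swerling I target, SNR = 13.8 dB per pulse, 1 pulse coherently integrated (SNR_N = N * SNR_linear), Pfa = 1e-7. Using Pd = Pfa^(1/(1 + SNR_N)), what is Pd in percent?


SNR_lin = 10^(13.8/10) = 23.98833
SNR_N = 1 * 23.98833 = 23.98833
1/(1 + SNR_N) = 1/24.98833 = 0.0400187
Pd = (1e-7)^0.0400187 = 0.52465
Pd = 52.5%

52.5%


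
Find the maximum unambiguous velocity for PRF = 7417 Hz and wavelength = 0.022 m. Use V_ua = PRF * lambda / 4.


V_ua = 7417 * 0.022 / 4 = 40.8 m/s

40.8 m/s


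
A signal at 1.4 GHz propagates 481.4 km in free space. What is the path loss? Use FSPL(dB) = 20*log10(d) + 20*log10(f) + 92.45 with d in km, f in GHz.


20*log10(481.4) = 53.65
20*log10(1.4) = 2.92
FSPL = 149.0 dB

149.0 dB


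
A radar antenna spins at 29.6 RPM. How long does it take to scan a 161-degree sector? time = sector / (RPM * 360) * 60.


t = 161 / (29.6 * 360) * 60 = 0.91 s

0.91 s


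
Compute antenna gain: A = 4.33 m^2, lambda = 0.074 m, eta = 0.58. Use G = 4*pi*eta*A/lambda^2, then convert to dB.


G_linear = 4*pi*0.58*4.33/0.074^2 = 5763.18
G_dB = 10*log10(5763.18) = 37.6 dB

37.6 dB


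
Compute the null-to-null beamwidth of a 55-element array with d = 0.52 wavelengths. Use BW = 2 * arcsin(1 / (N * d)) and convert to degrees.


1/(N*d) = 1/(55*0.52) = 0.034965
BW = 2*arcsin(0.034965) = 4.0 degrees

4.0 degrees


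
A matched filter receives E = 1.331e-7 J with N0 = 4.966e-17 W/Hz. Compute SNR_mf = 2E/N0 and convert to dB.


SNR_lin = 2 * 1.331e-7 / 4.966e-17 = 5.36e9
SNR_dB = 10*log10(5.36e9) = 97.3 dB

97.3 dB


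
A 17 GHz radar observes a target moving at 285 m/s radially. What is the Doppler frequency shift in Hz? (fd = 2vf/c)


fd = 2 * 285 * 17000000000.0 / 3e8 = 32300.0 Hz

32300.0 Hz


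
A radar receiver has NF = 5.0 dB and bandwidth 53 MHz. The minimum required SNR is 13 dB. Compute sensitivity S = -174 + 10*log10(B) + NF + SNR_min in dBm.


10*log10(53000000.0) = 77.24
S = -174 + 77.24 + 5.0 + 13 = -78.8 dBm

-78.8 dBm


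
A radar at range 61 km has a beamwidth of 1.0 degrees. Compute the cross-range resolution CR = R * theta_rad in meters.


BW_rad = 0.017453293
CR = 61000 * 0.017453293 = 1064.7 m

1064.7 m


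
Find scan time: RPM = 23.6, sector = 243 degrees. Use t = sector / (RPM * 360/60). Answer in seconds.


t = 243 / (23.6 * 360) * 60 = 1.72 s

1.72 s


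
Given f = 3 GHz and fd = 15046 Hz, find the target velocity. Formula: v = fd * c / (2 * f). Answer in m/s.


v = 15046 * 3e8 / (2 * 3000000000.0) = 752.3 m/s

752.3 m/s


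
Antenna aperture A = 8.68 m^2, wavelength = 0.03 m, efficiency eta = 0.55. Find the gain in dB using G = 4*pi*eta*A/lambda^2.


G_linear = 4*pi*0.55*8.68/0.03^2 = 66657.61
G_dB = 10*log10(66657.61) = 48.2 dB

48.2 dB


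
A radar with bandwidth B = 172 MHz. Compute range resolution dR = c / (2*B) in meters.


dR = 3e8 / (2 * 172000000.0) = 0.87 m

0.87 m


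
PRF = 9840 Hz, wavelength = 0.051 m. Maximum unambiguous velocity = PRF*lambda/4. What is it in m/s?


V_ua = 9840 * 0.051 / 4 = 125.5 m/s

125.5 m/s


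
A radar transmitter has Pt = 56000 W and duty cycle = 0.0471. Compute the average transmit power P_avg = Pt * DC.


P_avg = 56000 * 0.0471 = 2637.6 W

2637.6 W


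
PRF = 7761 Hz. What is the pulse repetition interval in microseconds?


PRI = 1/7761 = 0.0001288494 s = 128.8 us

128.8 us


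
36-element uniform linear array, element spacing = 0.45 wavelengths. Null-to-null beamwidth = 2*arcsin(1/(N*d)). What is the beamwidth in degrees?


1/(N*d) = 1/(36*0.45) = 0.061728
BW = 2*arcsin(0.061728) = 7.1 degrees

7.1 degrees


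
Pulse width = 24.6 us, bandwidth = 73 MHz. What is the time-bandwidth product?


TBP = 24.6 * 73 = 1795.8

1795.8


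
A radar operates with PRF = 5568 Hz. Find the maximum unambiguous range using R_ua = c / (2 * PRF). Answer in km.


R_ua = 3e8 / (2 * 5568) = 26939.7 m = 26.9 km

26.9 km


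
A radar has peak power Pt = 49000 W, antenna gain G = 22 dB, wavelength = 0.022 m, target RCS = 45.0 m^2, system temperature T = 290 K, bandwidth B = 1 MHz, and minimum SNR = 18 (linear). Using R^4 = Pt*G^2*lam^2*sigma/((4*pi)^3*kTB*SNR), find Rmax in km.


G_lin = 10^(22/10) = 158.489319
R^4 = 49000 * 158.489319^2 * 0.022^2 * 45.0 / ((4*pi)^3 * 1.38e-23 * 290 * 1000000.0 * 18)
R^4 = 1.87532e17 m^4
R_max = (1.87532e17)^(1/4) = 20809.8 m = 20.8 km

20.8 km


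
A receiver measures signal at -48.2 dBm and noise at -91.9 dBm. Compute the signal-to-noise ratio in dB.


SNR = -48.2 - (-91.9) = 43.7 dB

43.7 dB


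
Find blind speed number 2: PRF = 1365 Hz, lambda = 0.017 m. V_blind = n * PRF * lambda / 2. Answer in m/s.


V_blind = 2 * 1365 * 0.017 / 2 = 23.2 m/s

23.2 m/s


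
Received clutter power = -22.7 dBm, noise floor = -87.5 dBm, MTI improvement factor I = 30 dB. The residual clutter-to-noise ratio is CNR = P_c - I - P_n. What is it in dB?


CNR = -22.7 - 30 - (-87.5) = 34.8 dB

34.8 dB


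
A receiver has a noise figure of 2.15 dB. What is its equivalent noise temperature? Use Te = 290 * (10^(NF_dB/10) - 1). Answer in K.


NF_lin = 10^(2.15/10) = 1.64059
Te = 290 * (1.64059 - 1) = 185.8 K

185.8 K


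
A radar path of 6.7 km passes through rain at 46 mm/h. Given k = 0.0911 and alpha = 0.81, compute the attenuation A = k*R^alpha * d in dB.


gamma = 0.0911 * 46^0.81 = 2.024661 dB/km
A = 2.024661 * 6.7 = 13.57 dB

13.57 dB


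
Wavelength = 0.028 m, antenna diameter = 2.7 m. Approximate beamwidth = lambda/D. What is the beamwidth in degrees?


BW_rad = 0.028 / 2.7 = 0.01037
BW_deg = 0.59 degrees

0.59 degrees


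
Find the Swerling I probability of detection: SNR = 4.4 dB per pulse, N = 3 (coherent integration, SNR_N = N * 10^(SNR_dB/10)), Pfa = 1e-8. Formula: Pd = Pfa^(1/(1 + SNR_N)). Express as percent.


SNR_lin = 10^(4.4/10) = 2.75423
SNR_N = 3 * 2.75423 = 8.26269
1/(1 + SNR_N) = 1/9.26269 = 0.10796
Pd = (1e-8)^0.10796 = 0.13687
Pd = 13.7%

13.7%


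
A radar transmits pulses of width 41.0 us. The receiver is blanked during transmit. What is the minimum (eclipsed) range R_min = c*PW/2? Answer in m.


R_min = 3e8 * 41.0e-6 / 2 = 6150.0 m

6150.0 m


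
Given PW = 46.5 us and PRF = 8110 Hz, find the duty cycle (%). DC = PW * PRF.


DC = 46.5e-6 * 8110 * 100 = 37.71%

37.71%


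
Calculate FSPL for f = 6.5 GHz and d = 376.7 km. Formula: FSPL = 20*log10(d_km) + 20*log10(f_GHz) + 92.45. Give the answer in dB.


20*log10(376.7) = 51.52
20*log10(6.5) = 16.26
FSPL = 160.2 dB

160.2 dB


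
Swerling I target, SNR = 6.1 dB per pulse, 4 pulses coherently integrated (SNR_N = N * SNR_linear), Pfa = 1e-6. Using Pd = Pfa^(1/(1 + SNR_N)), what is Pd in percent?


SNR_lin = 10^(6.1/10) = 4.0738
SNR_N = 4 * 4.0738 = 16.2952
1/(1 + SNR_N) = 1/17.2952 = 0.0578195
Pd = (1e-6)^0.0578195 = 0.44987
Pd = 45.0%

45.0%


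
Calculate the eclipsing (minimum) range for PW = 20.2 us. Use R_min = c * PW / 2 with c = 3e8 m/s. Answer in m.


R_min = 3e8 * 20.2e-6 / 2 = 3030.0 m

3030.0 m


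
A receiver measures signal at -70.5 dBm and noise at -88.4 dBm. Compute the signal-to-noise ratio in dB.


SNR = -70.5 - (-88.4) = 17.9 dB

17.9 dB


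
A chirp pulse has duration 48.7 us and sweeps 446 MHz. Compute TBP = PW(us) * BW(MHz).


TBP = 48.7 * 446 = 21720.2

21720.2


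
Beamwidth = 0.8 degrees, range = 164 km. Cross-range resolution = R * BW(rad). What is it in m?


BW_rad = 0.013962634
CR = 164000 * 0.013962634 = 2289.9 m

2289.9 m


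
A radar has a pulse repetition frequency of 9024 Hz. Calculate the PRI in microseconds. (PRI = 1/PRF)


PRI = 1/9024 = 0.0001108156 s = 110.8 us

110.8 us


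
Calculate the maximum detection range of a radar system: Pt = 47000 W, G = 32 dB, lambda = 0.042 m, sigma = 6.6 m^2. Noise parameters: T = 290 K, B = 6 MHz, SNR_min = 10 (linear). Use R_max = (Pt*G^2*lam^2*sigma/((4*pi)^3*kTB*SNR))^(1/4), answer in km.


G_lin = 10^(32/10) = 1584.893192
R^4 = 47000 * 1584.893192^2 * 0.042^2 * 6.6 / ((4*pi)^3 * 1.38e-23 * 290 * 6000000.0 * 10)
R^4 = 2.88458e18 m^4
R_max = (2.88458e18)^(1/4) = 41211.7 m = 41.2 km

41.2 km


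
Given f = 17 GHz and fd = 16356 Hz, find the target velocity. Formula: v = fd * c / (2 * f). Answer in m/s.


v = 16356 * 3e8 / (2 * 17000000000.0) = 144.3 m/s

144.3 m/s


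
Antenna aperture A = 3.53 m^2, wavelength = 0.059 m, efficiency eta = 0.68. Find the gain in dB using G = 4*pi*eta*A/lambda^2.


G_linear = 4*pi*0.68*3.53/0.059^2 = 8665.42
G_dB = 10*log10(8665.42) = 39.4 dB

39.4 dB


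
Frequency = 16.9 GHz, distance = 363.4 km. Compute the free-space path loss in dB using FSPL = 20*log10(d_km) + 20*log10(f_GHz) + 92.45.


20*log10(363.4) = 51.21
20*log10(16.9) = 24.56
FSPL = 168.2 dB

168.2 dB


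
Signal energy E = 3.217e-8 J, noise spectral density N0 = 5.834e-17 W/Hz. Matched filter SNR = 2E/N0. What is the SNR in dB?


SNR_lin = 2 * 3.217e-8 / 5.834e-17 = 1.103e9
SNR_dB = 10*log10(1.103e9) = 90.4 dB

90.4 dB


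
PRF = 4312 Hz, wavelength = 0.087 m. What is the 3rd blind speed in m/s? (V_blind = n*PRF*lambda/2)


V_blind = 3 * 4312 * 0.087 / 2 = 562.7 m/s

562.7 m/s


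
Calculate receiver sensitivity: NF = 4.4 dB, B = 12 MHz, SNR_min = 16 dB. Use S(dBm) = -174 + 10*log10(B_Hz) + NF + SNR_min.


10*log10(12000000.0) = 70.79
S = -174 + 70.79 + 4.4 + 16 = -82.8 dBm

-82.8 dBm


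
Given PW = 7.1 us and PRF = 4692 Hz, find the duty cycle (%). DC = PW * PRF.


DC = 7.1e-6 * 4692 * 100 = 3.33%

3.33%


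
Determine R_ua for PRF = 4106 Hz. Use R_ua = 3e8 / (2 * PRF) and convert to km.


R_ua = 3e8 / (2 * 4106) = 36531.9 m = 36.5 km

36.5 km


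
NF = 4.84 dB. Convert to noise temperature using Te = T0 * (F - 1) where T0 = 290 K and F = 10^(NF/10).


NF_lin = 10^(4.84/10) = 3.047895
Te = 290 * (3.047895 - 1) = 593.9 K

593.9 K


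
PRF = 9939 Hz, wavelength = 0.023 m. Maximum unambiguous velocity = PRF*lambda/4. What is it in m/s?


V_ua = 9939 * 0.023 / 4 = 57.1 m/s

57.1 m/s


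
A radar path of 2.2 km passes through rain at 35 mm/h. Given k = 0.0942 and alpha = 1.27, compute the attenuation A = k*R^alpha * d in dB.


gamma = 0.0942 * 35^1.27 = 8.610281 dB/km
A = 8.610281 * 2.2 = 18.94 dB

18.94 dB


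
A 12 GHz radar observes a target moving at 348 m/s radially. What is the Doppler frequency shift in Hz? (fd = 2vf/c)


fd = 2 * 348 * 12000000000.0 / 3e8 = 27840.0 Hz

27840.0 Hz


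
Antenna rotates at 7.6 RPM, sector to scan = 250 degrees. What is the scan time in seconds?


t = 250 / (7.6 * 360) * 60 = 5.48 s

5.48 s


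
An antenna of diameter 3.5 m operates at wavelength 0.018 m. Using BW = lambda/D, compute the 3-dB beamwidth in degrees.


BW_rad = 0.018 / 3.5 = 0.005143
BW_deg = 0.29 degrees

0.29 degrees


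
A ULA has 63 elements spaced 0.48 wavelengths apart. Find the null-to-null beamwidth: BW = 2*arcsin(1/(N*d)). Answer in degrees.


1/(N*d) = 1/(63*0.48) = 0.033069
BW = 2*arcsin(0.033069) = 3.8 degrees

3.8 degrees


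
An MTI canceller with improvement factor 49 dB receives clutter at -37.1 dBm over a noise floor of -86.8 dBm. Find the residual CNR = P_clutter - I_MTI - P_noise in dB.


CNR = -37.1 - 49 - (-86.8) = 0.7 dB

0.7 dB


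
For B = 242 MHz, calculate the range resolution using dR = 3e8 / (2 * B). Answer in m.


dR = 3e8 / (2 * 242000000.0) = 0.62 m

0.62 m


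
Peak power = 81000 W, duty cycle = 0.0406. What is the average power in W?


P_avg = 81000 * 0.0406 = 3288.6 W

3288.6 W


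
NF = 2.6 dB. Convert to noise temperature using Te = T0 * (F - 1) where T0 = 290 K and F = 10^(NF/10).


NF_lin = 10^(2.6/10) = 1.819701
Te = 290 * (1.819701 - 1) = 237.7 K

237.7 K


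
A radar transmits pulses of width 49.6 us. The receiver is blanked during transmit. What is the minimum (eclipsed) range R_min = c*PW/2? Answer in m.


R_min = 3e8 * 49.6e-6 / 2 = 7440.0 m

7440.0 m


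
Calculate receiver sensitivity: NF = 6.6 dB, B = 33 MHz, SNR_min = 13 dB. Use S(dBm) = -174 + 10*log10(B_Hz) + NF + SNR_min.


10*log10(33000000.0) = 75.19
S = -174 + 75.19 + 6.6 + 13 = -79.2 dBm

-79.2 dBm


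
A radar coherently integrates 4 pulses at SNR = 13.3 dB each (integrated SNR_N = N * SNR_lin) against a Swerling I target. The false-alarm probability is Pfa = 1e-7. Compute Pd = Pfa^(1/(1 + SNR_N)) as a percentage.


SNR_lin = 10^(13.3/10) = 21.37962
SNR_N = 4 * 21.37962 = 85.51848
1/(1 + SNR_N) = 1/86.51848 = 0.0115582
Pd = (1e-7)^0.0115582 = 0.83003
Pd = 83.0%

83.0%


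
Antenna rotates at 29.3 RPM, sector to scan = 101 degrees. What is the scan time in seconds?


t = 101 / (29.3 * 360) * 60 = 0.57 s

0.57 s


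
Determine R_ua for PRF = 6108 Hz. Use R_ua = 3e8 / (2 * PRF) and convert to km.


R_ua = 3e8 / (2 * 6108) = 24558.0 m = 24.6 km

24.6 km


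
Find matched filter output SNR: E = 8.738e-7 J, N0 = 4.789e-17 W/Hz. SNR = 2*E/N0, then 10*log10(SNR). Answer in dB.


SNR_lin = 2 * 8.738e-7 / 4.789e-17 = 3.649e10
SNR_dB = 10*log10(3.649e10) = 105.6 dB

105.6 dB


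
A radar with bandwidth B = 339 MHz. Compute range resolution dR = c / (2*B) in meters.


dR = 3e8 / (2 * 339000000.0) = 0.44 m

0.44 m


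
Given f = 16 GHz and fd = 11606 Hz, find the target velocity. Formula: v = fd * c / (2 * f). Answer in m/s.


v = 11606 * 3e8 / (2 * 16000000000.0) = 108.8 m/s

108.8 m/s


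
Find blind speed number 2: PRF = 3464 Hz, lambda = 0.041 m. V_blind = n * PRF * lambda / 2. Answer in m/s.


V_blind = 2 * 3464 * 0.041 / 2 = 142.0 m/s

142.0 m/s


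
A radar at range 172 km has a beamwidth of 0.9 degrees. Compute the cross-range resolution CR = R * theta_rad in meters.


BW_rad = 0.015707963
CR = 172000 * 0.015707963 = 2701.8 m

2701.8 m


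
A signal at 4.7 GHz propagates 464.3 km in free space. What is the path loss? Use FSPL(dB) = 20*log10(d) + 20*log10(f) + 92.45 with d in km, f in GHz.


20*log10(464.3) = 53.34
20*log10(4.7) = 13.44
FSPL = 159.2 dB

159.2 dB


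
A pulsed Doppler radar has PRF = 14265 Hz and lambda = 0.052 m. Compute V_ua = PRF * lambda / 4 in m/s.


V_ua = 14265 * 0.052 / 4 = 185.4 m/s

185.4 m/s


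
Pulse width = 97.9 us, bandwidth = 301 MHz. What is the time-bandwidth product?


TBP = 97.9 * 301 = 29467.9

29467.9


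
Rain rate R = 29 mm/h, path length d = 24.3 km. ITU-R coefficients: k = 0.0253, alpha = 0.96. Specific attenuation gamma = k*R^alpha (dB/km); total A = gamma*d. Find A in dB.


gamma = 0.0253 * 29^0.96 = 0.641243 dB/km
A = 0.641243 * 24.3 = 15.58 dB

15.58 dB


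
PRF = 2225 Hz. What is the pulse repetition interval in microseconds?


PRI = 1/2225 = 0.0004494382 s = 449.4 us

449.4 us


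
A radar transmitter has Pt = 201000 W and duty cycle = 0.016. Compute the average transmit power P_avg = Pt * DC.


P_avg = 201000 * 0.016 = 3216.0 W

3216.0 W


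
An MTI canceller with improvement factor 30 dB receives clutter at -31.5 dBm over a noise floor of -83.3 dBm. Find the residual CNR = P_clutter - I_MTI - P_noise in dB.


CNR = -31.5 - 30 - (-83.3) = 21.8 dB

21.8 dB


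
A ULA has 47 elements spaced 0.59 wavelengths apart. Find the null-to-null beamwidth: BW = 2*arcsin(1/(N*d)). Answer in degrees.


1/(N*d) = 1/(47*0.59) = 0.036062
BW = 2*arcsin(0.036062) = 4.1 degrees

4.1 degrees


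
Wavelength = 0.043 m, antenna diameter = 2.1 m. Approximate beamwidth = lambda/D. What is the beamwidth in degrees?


BW_rad = 0.043 / 2.1 = 0.020476
BW_deg = 1.17 degrees

1.17 degrees


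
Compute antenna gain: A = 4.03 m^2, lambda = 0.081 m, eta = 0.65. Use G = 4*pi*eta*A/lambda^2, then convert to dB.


G_linear = 4*pi*0.65*4.03/0.081^2 = 5017.16
G_dB = 10*log10(5017.16) = 37.0 dB

37.0 dB


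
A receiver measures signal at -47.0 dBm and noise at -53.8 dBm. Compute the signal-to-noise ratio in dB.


SNR = -47.0 - (-53.8) = 6.8 dB

6.8 dB


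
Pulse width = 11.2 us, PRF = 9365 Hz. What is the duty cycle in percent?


DC = 11.2e-6 * 9365 * 100 = 10.49%

10.49%


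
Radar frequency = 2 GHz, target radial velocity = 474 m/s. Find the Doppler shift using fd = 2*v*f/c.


fd = 2 * 474 * 2000000000.0 / 3e8 = 6320.0 Hz

6320.0 Hz


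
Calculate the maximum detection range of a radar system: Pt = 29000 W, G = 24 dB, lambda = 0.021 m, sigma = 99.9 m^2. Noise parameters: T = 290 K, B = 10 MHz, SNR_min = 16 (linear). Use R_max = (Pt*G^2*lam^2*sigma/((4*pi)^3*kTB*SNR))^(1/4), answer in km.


G_lin = 10^(24/10) = 251.188643
R^4 = 29000 * 251.188643^2 * 0.021^2 * 99.9 / ((4*pi)^3 * 1.38e-23 * 290 * 10000000.0 * 16)
R^4 = 6.34418e16 m^4
R_max = (6.34418e16)^(1/4) = 15870.6 m = 15.9 km

15.9 km


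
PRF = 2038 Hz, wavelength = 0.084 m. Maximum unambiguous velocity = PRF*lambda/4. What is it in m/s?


V_ua = 2038 * 0.084 / 4 = 42.8 m/s

42.8 m/s


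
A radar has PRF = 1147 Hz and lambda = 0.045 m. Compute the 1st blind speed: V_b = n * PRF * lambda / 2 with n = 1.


V_blind = 1 * 1147 * 0.045 / 2 = 25.8 m/s

25.8 m/s


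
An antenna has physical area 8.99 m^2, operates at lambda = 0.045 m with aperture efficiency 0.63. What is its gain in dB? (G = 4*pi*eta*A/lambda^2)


G_linear = 4*pi*0.63*8.99/0.045^2 = 35146.74
G_dB = 10*log10(35146.74) = 45.5 dB

45.5 dB


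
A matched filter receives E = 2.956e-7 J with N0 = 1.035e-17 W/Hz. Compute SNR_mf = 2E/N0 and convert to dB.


SNR_lin = 2 * 2.956e-7 / 1.035e-17 = 5.712e10
SNR_dB = 10*log10(5.712e10) = 107.6 dB

107.6 dB


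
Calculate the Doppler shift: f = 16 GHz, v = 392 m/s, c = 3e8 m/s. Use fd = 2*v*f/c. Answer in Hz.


fd = 2 * 392 * 16000000000.0 / 3e8 = 41813.3 Hz

41813.3 Hz


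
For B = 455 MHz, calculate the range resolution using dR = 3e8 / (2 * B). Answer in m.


dR = 3e8 / (2 * 455000000.0) = 0.33 m

0.33 m


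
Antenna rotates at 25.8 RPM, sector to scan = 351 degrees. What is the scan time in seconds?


t = 351 / (25.8 * 360) * 60 = 2.27 s

2.27 s


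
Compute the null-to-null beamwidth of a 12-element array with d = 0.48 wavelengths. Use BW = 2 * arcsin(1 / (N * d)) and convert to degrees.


1/(N*d) = 1/(12*0.48) = 0.173611
BW = 2*arcsin(0.173611) = 20.0 degrees

20.0 degrees


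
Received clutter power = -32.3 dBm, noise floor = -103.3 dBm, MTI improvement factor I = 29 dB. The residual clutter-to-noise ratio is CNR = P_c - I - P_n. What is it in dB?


CNR = -32.3 - 29 - (-103.3) = 42.0 dB

42.0 dB


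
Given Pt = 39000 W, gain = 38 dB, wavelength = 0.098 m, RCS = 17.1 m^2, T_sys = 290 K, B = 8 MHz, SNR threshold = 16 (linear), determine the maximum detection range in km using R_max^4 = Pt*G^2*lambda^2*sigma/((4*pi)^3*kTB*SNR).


G_lin = 10^(38/10) = 6309.573445
R^4 = 39000 * 6309.573445^2 * 0.098^2 * 17.1 / ((4*pi)^3 * 1.38e-23 * 290 * 8000000.0 * 16)
R^4 = 2.5084e20 m^4
R_max = (2.5084e20)^(1/4) = 125848.8 m = 125.8 km

125.8 km


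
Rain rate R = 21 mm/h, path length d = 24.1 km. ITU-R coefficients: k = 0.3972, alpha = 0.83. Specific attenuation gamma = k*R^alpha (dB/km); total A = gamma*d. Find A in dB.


gamma = 0.3972 * 21^0.83 = 4.971086 dB/km
A = 4.971086 * 24.1 = 119.8 dB

119.8 dB


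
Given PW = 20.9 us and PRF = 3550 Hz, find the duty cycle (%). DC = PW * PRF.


DC = 20.9e-6 * 3550 * 100 = 7.42%

7.42%


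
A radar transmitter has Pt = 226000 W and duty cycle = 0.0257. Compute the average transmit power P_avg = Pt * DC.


P_avg = 226000 * 0.0257 = 5808.2 W

5808.2 W


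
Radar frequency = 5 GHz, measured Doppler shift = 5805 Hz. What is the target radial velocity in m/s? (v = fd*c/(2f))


v = 5805 * 3e8 / (2 * 5000000000.0) = 174.2 m/s

174.2 m/s


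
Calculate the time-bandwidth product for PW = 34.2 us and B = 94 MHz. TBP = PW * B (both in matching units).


TBP = 34.2 * 94 = 3214.8

3214.8


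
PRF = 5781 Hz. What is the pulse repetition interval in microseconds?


PRI = 1/5781 = 0.0001729805 s = 173.0 us

173.0 us


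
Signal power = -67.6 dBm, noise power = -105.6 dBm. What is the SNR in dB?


SNR = -67.6 - (-105.6) = 38.0 dB

38.0 dB


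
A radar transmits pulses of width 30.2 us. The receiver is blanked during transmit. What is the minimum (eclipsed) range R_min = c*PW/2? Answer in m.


R_min = 3e8 * 30.2e-6 / 2 = 4530.0 m

4530.0 m


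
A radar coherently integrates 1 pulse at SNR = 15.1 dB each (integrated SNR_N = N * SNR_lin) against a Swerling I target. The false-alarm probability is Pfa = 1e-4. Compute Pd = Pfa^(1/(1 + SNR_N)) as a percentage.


SNR_lin = 10^(15.1/10) = 32.35937
SNR_N = 1 * 32.35937 = 32.35937
1/(1 + SNR_N) = 1/33.35937 = 0.0299766
Pd = (1e-4)^0.0299766 = 0.75874
Pd = 75.9%

75.9%


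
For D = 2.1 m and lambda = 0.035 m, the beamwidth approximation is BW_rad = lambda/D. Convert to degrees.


BW_rad = 0.035 / 2.1 = 0.016667
BW_deg = 0.95 degrees

0.95 degrees


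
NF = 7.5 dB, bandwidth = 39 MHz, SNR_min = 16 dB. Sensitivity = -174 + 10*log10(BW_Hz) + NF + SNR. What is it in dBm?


10*log10(39000000.0) = 75.91
S = -174 + 75.91 + 7.5 + 16 = -74.6 dBm

-74.6 dBm


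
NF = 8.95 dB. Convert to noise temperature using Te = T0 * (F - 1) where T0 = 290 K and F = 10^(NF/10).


NF_lin = 10^(8.95/10) = 7.852356
Te = 290 * (7.852356 - 1) = 1987.2 K

1987.2 K


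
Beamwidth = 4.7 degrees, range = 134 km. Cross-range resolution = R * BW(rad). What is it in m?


BW_rad = 0.082030475
CR = 134000 * 0.082030475 = 10992.1 m

10992.1 m


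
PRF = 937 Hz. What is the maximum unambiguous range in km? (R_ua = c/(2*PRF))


R_ua = 3e8 / (2 * 937) = 160085.4 m = 160.1 km

160.1 km


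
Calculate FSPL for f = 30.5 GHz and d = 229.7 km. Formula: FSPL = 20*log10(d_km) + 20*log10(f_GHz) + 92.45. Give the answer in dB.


20*log10(229.7) = 47.22
20*log10(30.5) = 29.69
FSPL = 169.4 dB

169.4 dB


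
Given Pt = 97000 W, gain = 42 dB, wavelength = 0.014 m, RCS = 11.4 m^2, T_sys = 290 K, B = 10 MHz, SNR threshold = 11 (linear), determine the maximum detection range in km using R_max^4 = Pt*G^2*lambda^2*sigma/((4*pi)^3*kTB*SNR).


G_lin = 10^(42/10) = 15848.931925
R^4 = 97000 * 15848.931925^2 * 0.014^2 * 11.4 / ((4*pi)^3 * 1.38e-23 * 290 * 10000000.0 * 11)
R^4 = 6.23208e19 m^4
R_max = (6.23208e19)^(1/4) = 88850.2 m = 88.9 km

88.9 km


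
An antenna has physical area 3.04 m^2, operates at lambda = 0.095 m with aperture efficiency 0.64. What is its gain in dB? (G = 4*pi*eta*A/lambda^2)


G_linear = 4*pi*0.64*3.04/0.095^2 = 2709.04
G_dB = 10*log10(2709.04) = 34.3 dB

34.3 dB


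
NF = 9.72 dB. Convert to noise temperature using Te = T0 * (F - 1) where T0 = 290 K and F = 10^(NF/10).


NF_lin = 10^(9.72/10) = 9.37562
Te = 290 * (9.37562 - 1) = 2428.9 K

2428.9 K


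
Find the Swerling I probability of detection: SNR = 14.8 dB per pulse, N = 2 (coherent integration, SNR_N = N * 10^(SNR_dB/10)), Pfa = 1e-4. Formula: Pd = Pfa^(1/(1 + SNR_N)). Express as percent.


SNR_lin = 10^(14.8/10) = 30.19952
SNR_N = 2 * 30.19952 = 60.39904
1/(1 + SNR_N) = 1/61.39904 = 0.0162869
Pd = (1e-4)^0.0162869 = 0.8607
Pd = 86.1%

86.1%


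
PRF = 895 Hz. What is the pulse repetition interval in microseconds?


PRI = 1/895 = 0.0011173184 s = 1117.3 us

1117.3 us


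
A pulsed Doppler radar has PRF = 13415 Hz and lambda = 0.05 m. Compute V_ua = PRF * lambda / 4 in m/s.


V_ua = 13415 * 0.05 / 4 = 167.7 m/s

167.7 m/s


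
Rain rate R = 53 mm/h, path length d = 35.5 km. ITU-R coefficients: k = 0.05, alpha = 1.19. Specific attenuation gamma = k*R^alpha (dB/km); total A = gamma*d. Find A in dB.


gamma = 0.05 * 53^1.19 = 5.634538 dB/km
A = 5.634538 * 35.5 = 200.03 dB

200.03 dB


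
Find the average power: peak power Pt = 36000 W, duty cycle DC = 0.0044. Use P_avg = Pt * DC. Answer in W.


P_avg = 36000 * 0.0044 = 158.4 W

158.4 W


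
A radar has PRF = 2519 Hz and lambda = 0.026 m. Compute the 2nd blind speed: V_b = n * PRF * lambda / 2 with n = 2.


V_blind = 2 * 2519 * 0.026 / 2 = 65.5 m/s

65.5 m/s


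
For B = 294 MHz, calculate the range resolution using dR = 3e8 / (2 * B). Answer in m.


dR = 3e8 / (2 * 294000000.0) = 0.51 m

0.51 m


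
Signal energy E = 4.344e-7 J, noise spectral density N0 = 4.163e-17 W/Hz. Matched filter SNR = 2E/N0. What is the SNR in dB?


SNR_lin = 2 * 4.344e-7 / 4.163e-17 = 2.087e10
SNR_dB = 10*log10(2.087e10) = 103.2 dB

103.2 dB


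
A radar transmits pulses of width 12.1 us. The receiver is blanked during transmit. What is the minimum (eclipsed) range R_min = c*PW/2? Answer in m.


R_min = 3e8 * 12.1e-6 / 2 = 1815.0 m

1815.0 m


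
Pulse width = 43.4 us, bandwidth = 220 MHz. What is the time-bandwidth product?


TBP = 43.4 * 220 = 9548.0

9548.0


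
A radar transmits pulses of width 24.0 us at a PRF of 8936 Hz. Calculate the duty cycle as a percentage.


DC = 24.0e-6 * 8936 * 100 = 21.45%

21.45%


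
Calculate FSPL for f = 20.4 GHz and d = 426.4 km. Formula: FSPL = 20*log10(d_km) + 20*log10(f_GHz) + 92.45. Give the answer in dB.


20*log10(426.4) = 52.6
20*log10(20.4) = 26.19
FSPL = 171.2 dB

171.2 dB


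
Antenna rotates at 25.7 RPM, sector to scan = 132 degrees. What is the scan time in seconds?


t = 132 / (25.7 * 360) * 60 = 0.86 s

0.86 s


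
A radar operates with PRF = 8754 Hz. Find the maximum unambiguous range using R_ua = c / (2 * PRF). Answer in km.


R_ua = 3e8 / (2 * 8754) = 17135.0 m = 17.1 km

17.1 km


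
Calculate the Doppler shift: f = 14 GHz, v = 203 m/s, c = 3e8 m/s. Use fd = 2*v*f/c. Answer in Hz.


fd = 2 * 203 * 14000000000.0 / 3e8 = 18946.7 Hz

18946.7 Hz


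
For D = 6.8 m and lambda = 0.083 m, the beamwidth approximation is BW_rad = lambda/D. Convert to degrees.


BW_rad = 0.083 / 6.8 = 0.012206
BW_deg = 0.7 degrees

0.7 degrees


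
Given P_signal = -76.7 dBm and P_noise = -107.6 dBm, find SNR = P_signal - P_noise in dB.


SNR = -76.7 - (-107.6) = 30.9 dB

30.9 dB


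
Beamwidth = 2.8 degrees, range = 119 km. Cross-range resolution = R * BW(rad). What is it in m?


BW_rad = 0.048869219
CR = 119000 * 0.048869219 = 5815.4 m

5815.4 m


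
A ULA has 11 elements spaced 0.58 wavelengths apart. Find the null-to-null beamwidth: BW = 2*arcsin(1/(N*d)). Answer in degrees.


1/(N*d) = 1/(11*0.58) = 0.15674
BW = 2*arcsin(0.15674) = 18.0 degrees

18.0 degrees


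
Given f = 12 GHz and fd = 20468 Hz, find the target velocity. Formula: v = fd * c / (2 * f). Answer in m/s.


v = 20468 * 3e8 / (2 * 12000000000.0) = 255.9 m/s

255.9 m/s


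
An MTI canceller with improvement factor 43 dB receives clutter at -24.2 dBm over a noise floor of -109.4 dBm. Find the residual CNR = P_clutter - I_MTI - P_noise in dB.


CNR = -24.2 - 43 - (-109.4) = 42.2 dB

42.2 dB


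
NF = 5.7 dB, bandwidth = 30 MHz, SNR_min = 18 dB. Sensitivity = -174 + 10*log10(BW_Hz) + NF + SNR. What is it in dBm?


10*log10(30000000.0) = 74.77
S = -174 + 74.77 + 5.7 + 18 = -75.5 dBm

-75.5 dBm


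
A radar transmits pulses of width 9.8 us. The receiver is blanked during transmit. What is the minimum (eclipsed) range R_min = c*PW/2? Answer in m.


R_min = 3e8 * 9.8e-6 / 2 = 1470.0 m

1470.0 m


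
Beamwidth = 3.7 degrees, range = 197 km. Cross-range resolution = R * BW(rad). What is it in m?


BW_rad = 0.064577182
CR = 197000 * 0.064577182 = 12721.7 m

12721.7 m


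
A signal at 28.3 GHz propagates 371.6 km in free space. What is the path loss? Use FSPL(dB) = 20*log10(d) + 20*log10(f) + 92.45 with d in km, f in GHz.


20*log10(371.6) = 51.4
20*log10(28.3) = 29.04
FSPL = 172.9 dB

172.9 dB


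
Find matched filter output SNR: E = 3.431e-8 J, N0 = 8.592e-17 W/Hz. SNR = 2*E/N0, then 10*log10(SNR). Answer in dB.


SNR_lin = 2 * 3.431e-8 / 8.592e-17 = 7.986e8
SNR_dB = 10*log10(7.986e8) = 89.0 dB

89.0 dB


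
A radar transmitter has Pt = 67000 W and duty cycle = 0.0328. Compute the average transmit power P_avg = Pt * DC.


P_avg = 67000 * 0.0328 = 2197.6 W

2197.6 W


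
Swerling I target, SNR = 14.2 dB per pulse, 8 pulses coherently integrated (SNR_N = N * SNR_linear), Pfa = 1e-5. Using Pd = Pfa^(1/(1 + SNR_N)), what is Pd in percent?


SNR_lin = 10^(14.2/10) = 26.30268
SNR_N = 8 * 26.30268 = 210.42144
1/(1 + SNR_N) = 1/211.42144 = 0.0047299
Pd = (1e-5)^0.0047299 = 0.947
Pd = 94.7%

94.7%


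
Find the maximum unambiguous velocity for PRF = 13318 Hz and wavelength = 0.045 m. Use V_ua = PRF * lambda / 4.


V_ua = 13318 * 0.045 / 4 = 149.8 m/s

149.8 m/s


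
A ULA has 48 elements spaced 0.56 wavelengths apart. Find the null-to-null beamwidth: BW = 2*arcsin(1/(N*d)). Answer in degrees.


1/(N*d) = 1/(48*0.56) = 0.037202
BW = 2*arcsin(0.037202) = 4.3 degrees

4.3 degrees


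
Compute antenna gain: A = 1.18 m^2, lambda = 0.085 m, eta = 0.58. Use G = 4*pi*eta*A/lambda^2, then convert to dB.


G_linear = 4*pi*0.58*1.18/0.085^2 = 1190.37
G_dB = 10*log10(1190.37) = 30.8 dB

30.8 dB


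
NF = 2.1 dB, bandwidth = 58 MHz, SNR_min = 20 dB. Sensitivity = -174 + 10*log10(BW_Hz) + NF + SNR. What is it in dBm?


10*log10(58000000.0) = 77.63
S = -174 + 77.63 + 2.1 + 20 = -74.3 dBm

-74.3 dBm


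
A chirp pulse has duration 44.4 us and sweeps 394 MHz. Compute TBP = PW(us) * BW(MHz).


TBP = 44.4 * 394 = 17493.6

17493.6


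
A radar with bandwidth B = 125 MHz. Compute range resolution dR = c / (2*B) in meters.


dR = 3e8 / (2 * 125000000.0) = 1.2 m

1.2 m


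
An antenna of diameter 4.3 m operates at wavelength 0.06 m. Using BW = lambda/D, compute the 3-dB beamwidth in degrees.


BW_rad = 0.06 / 4.3 = 0.013953
BW_deg = 0.8 degrees

0.8 degrees


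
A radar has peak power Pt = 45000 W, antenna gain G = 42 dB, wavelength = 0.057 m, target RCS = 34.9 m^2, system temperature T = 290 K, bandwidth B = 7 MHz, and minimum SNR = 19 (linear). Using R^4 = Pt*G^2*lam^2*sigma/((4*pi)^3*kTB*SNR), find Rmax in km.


G_lin = 10^(42/10) = 15848.931925
R^4 = 45000 * 15848.931925^2 * 0.057^2 * 34.9 / ((4*pi)^3 * 1.38e-23 * 290 * 7000000.0 * 19)
R^4 = 1.21347e21 m^4
R_max = (1.21347e21)^(1/4) = 186641.1 m = 186.6 km

186.6 km


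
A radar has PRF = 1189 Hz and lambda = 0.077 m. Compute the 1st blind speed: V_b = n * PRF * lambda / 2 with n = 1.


V_blind = 1 * 1189 * 0.077 / 2 = 45.8 m/s

45.8 m/s


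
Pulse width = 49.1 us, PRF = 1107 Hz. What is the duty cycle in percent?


DC = 49.1e-6 * 1107 * 100 = 5.44%

5.44%


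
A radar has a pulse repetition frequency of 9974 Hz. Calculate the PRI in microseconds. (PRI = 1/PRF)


PRI = 1/9974 = 0.0001002607 s = 100.3 us

100.3 us


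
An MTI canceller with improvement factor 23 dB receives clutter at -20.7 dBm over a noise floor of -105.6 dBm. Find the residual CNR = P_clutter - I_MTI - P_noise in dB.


CNR = -20.7 - 23 - (-105.6) = 61.9 dB

61.9 dB


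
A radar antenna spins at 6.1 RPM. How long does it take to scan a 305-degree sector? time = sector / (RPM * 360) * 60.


t = 305 / (6.1 * 360) * 60 = 8.33 s

8.33 s


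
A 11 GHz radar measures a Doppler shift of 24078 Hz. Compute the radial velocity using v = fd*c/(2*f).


v = 24078 * 3e8 / (2 * 11000000000.0) = 328.3 m/s

328.3 m/s


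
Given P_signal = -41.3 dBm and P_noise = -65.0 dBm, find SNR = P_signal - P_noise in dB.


SNR = -41.3 - (-65.0) = 23.7 dB

23.7 dB


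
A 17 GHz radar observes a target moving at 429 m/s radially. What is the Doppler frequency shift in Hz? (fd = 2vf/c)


fd = 2 * 429 * 17000000000.0 / 3e8 = 48620.0 Hz

48620.0 Hz


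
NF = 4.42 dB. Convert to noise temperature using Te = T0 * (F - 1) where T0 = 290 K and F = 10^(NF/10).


NF_lin = 10^(4.42/10) = 2.766942
Te = 290 * (2.766942 - 1) = 512.4 K

512.4 K


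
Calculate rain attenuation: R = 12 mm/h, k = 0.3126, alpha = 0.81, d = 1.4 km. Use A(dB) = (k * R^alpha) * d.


gamma = 0.3126 * 12^0.81 = 2.339515 dB/km
A = 2.339515 * 1.4 = 3.28 dB

3.28 dB


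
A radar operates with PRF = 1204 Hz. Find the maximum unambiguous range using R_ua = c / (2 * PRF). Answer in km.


R_ua = 3e8 / (2 * 1204) = 124584.7 m = 124.6 km

124.6 km


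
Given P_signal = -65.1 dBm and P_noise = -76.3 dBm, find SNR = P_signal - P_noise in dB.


SNR = -65.1 - (-76.3) = 11.2 dB

11.2 dB


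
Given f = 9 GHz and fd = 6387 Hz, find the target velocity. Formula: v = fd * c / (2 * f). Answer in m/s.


v = 6387 * 3e8 / (2 * 9000000000.0) = 106.5 m/s

106.5 m/s


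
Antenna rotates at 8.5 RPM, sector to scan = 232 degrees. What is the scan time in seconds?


t = 232 / (8.5 * 360) * 60 = 4.55 s

4.55 s


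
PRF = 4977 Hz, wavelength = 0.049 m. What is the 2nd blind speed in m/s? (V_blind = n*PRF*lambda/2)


V_blind = 2 * 4977 * 0.049 / 2 = 243.9 m/s

243.9 m/s


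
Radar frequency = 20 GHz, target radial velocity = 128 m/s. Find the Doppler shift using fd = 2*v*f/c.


fd = 2 * 128 * 20000000000.0 / 3e8 = 17066.7 Hz

17066.7 Hz


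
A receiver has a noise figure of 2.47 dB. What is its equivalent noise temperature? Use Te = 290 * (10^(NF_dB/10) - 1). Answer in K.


NF_lin = 10^(2.47/10) = 1.766038
Te = 290 * (1.766038 - 1) = 222.2 K

222.2 K


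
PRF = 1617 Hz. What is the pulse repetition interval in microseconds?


PRI = 1/1617 = 0.0006184292 s = 618.4 us

618.4 us


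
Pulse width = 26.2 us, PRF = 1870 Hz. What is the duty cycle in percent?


DC = 26.2e-6 * 1870 * 100 = 4.9%

4.9%


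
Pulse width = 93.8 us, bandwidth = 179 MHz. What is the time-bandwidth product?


TBP = 93.8 * 179 = 16790.2

16790.2
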